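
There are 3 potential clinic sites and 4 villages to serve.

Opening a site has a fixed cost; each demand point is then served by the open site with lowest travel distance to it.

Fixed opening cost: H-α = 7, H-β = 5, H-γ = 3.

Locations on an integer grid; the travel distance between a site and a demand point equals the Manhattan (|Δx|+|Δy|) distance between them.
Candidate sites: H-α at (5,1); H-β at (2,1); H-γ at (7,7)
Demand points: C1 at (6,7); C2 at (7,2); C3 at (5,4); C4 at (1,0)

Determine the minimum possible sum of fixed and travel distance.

Open {H-β, H-γ}: assign each demand point to its cheapest open site.
  C1→H-γ 1, C2→H-γ 5, C3→H-γ 5, C4→H-β 2
  travel distance 13, fixed 8 → total 21.
Compare {H-α, H-γ}: travel distance 12 + fixed 10 = 22.
Compare {H-α, H-β, H-γ}: travel distance 9 + fixed 15 = 24.
Compare {H-α}: travel distance 18 + fixed 7 = 25.
All other subsets cost ≥ 22. Minimum total cost: 21.

21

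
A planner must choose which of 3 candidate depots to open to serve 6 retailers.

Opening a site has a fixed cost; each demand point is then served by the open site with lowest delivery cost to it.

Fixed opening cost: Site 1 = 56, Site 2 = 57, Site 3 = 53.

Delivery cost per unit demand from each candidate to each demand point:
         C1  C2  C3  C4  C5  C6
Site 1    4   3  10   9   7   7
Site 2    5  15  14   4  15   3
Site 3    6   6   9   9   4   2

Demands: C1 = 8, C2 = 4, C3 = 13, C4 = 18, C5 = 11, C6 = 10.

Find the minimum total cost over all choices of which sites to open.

427

Open {Site 2, Site 3}: assign each demand point to its cheapest open site.
  C1→Site 2 8×5=40, C2→Site 3 4×6=24, C3→Site 3 13×9=117, C4→Site 2 18×4=72, C5→Site 3 11×4=44, C6→Site 3 10×2=20
  delivery cost 317, fixed 110 → total 427.
Compare {Site 1, Site 2, Site 3}: delivery cost 297 + fixed 166 = 463.
Compare {Site 1, Site 2}: delivery cost 353 + fixed 113 = 466.
Compare {Site 3}: delivery cost 415 + fixed 53 = 468.
All other subsets cost ≥ 463. Minimum total cost: 427.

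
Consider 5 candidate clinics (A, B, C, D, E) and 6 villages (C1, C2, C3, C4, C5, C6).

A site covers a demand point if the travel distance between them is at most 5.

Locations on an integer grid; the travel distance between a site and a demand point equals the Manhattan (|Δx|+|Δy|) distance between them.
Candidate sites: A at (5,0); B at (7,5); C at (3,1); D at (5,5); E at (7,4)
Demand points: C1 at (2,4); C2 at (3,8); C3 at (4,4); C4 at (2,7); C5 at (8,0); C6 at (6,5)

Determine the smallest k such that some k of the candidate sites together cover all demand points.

2

Coverage sets (demand points within 5 of each site):
  A: {C3, C5}
  B: {C3, C6}
  C: {C1, C3}
  D: {C1, C2, C3, C4, C6}
  E: {C1, C3, C5, C6}
No single site covers all 6 demand points.
But {A, D} covers everything, so the minimum is 2.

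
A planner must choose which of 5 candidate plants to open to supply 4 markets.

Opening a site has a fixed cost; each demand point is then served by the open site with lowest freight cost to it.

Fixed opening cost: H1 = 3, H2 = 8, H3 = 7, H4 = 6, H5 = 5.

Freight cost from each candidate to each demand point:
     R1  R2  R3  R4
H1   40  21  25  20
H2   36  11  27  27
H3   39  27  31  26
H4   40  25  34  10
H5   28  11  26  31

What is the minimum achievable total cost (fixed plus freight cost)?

Open {H4, H5}: assign each demand point to its cheapest open site.
  R1→H5 28, R2→H5 11, R3→H5 26, R4→H4 10
  freight cost 75, fixed 11 → total 86.
Compare {H1, H4, H5}: freight cost 74 + fixed 14 = 88.
Compare {H1, H5}: freight cost 84 + fixed 8 = 92.
Compare {H3, H4, H5}: freight cost 75 + fixed 18 = 93.
All other subsets cost ≥ 88. Minimum total cost: 86.

86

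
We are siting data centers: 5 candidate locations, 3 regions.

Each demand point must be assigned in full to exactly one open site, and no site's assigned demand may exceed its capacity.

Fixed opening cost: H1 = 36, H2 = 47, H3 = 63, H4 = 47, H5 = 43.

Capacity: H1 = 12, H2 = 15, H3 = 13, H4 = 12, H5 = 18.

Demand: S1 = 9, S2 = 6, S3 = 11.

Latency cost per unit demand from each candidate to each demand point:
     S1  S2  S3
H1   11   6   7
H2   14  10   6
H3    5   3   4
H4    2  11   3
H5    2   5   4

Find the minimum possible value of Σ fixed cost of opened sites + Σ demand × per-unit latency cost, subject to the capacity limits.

Open {H4, H5}; cheapest assignment that respects the capacities:
  H4 (cap 12, load 11): S3 — cost 11×3 = 33
  H5 (cap 18, load 15): S1, S2 — cost 9×2 + 6×5 = 48
  Shipping 81, fixed 90 → total 171.
  Any other capacity-feasible assignment to {H4, H5} ships for at least 81.
Compare {H3, H5}: its best feasible assignment gives total 198.
Compare {H1, H5}: its best feasible assignment gives total 204.
Every other set of open sites that can feasibly serve all demand totals ≥ 198 even under its best assignment. Minimum: 171.

171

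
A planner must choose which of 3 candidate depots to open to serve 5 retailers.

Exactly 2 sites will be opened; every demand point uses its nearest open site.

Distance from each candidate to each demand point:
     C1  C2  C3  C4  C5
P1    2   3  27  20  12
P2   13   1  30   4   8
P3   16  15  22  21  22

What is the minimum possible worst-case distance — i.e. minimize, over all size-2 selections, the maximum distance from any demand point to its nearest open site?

22

Open {P1, P3}.
  Farthest demand point is C3 at distance 22 (to P3); all others are ≤ 22.
With {P2, P3} the worst case is 22.
With {P1, P2} the worst case is 27.
No size-2 selection achieves below 22.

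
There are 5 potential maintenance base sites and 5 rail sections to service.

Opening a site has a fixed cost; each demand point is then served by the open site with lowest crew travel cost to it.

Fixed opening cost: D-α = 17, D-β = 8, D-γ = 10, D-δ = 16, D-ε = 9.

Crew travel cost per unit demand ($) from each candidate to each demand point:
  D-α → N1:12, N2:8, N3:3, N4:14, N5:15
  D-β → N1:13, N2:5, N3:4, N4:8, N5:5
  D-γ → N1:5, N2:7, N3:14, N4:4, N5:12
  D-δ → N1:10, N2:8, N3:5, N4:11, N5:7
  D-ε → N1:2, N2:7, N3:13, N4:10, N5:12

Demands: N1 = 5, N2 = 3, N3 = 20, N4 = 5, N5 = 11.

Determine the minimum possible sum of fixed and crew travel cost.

Open {D-α, D-β, D-γ, D-ε}: assign each demand point to its cheapest open site.
  N1→D-ε 5×2=10, N2→D-β 3×5=15, N3→D-α 20×3=60, N4→D-γ 5×4=20, N5→D-β 11×5=55
  crew travel cost 160, fixed 44 → total 204.
Compare {D-β, D-γ, D-ε}: crew travel cost 180 + fixed 27 = 207.
Compare {D-α, D-β, D-γ}: crew travel cost 175 + fixed 35 = 210.
Compare {D-β, D-γ}: crew travel cost 195 + fixed 18 = 213.
All other subsets cost ≥ 207. Minimum total cost: 204.

204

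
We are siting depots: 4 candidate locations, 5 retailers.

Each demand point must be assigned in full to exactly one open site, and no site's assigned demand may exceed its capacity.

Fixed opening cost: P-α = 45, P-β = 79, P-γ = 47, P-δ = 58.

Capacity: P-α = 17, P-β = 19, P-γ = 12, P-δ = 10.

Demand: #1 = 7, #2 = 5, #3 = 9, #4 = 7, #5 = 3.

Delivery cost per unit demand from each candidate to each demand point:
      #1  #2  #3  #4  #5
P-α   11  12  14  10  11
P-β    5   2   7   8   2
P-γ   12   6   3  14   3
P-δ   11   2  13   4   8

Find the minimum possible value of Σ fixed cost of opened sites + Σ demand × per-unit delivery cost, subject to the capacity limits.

Open {P-β, P-γ}; cheapest assignment that respects the capacities:
  P-β (cap 19, load 19): #1, #2, #4 — cost 7×5 + 5×2 + 7×8 = 101
  P-γ (cap 12, load 12): #3, #5 — cost 9×3 + 3×3 = 36
  Shipping 137, fixed 126 → total 263.
  Any other capacity-feasible assignment to {P-β, P-γ} ships for at least 137.
Compare {P-β, P-γ, P-δ}: its best feasible assignment gives total 290.
Compare {P-α, P-β, P-γ}: its best feasible assignment gives total 308.
Every other set of open sites that can feasibly serve all demand totals ≥ 290 even under its best assignment. Minimum: 263.

263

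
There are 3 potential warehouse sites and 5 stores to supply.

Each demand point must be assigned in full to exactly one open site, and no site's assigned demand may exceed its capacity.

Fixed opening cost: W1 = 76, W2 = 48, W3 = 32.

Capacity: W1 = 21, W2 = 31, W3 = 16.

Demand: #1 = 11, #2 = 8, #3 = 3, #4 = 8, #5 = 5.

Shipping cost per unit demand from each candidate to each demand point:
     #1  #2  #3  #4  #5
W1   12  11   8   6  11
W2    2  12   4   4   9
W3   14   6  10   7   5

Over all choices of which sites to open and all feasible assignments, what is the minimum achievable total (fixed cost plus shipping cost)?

219

Open {W2, W3}; cheapest assignment that respects the capacities:
  W2 (cap 31, load 22): #1, #3, #4 — cost 11×2 + 3×4 + 8×4 = 66
  W3 (cap 16, load 13): #2, #5 — cost 8×6 + 5×5 = 73
  Shipping 139, fixed 80 → total 219.
  Any other capacity-feasible assignment to {W2, W3} ships for at least 139.
Compare {W1, W2, W3}: its best feasible assignment gives total 295.
Compare {W1, W2}: its best feasible assignment gives total 323.
Every other set of open sites that can feasibly serve all demand totals ≥ 295 even under its best assignment. Minimum: 219.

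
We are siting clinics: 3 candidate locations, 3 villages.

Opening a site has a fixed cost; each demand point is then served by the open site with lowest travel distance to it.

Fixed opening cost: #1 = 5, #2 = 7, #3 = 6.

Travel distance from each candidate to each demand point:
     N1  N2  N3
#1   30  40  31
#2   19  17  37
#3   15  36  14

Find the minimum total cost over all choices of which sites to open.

59

Open {#2, #3}: assign each demand point to its cheapest open site.
  N1→#3 15, N2→#2 17, N3→#3 14
  travel distance 46, fixed 13 → total 59.
Compare {#1, #2, #3}: travel distance 46 + fixed 18 = 64.
Compare {#3}: travel distance 65 + fixed 6 = 71.
Compare {#1, #3}: travel distance 65 + fixed 11 = 76.
All other subsets cost ≥ 64. Minimum total cost: 59.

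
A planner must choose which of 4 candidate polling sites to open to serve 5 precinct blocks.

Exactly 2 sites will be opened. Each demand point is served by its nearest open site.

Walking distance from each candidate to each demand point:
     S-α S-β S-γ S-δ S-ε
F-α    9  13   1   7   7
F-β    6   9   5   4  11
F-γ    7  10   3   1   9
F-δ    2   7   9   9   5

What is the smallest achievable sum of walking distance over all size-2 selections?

Open {F-γ, F-δ}.
  S-α→F-δ 2, S-β→F-δ 7, S-γ→F-γ 3, S-δ→F-γ 1, S-ε→F-δ 5  ⇒ total 18.
Compare {F-α, F-δ}: total 22.
Compare {F-β, F-δ}: total 23.
No size-2 selection does better; minimum is 18.

18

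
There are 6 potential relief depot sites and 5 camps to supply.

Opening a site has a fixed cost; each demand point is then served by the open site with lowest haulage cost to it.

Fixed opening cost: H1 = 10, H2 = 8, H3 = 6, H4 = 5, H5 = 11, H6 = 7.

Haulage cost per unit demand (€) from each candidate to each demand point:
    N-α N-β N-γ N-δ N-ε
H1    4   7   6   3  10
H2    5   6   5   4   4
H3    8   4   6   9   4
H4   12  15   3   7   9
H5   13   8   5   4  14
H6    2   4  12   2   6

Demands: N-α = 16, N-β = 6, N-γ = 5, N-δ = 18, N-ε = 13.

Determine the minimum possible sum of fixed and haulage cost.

177

Open {H3, H4, H6}: assign each demand point to its cheapest open site.
  N-α→H6 16×2=32, N-β→H3 6×4=24, N-γ→H4 5×3=15, N-δ→H6 18×2=36, N-ε→H3 13×4=52
  haulage cost 159, fixed 18 → total 177.
Compare {H2, H4, H6}: haulage cost 159 + fixed 20 = 179.
Compare {H2, H6}: haulage cost 169 + fixed 15 = 184.
Compare {H2, H3, H4, H6}: haulage cost 159 + fixed 26 = 185.
All other subsets cost ≥ 179. Minimum total cost: 177.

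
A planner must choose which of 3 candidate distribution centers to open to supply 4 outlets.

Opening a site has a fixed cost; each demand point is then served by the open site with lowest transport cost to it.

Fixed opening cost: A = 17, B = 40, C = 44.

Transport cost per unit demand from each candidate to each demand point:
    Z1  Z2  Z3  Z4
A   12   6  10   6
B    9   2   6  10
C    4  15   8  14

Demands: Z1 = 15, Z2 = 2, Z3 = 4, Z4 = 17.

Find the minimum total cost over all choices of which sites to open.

Open {A, C}: assign each demand point to its cheapest open site.
  Z1→C 15×4=60, Z2→A 2×6=12, Z3→C 4×8=32, Z4→A 17×6=102
  transport cost 206, fixed 61 → total 267.
Compare {A, B, C}: transport cost 190 + fixed 101 = 291.
Compare {A, B}: transport cost 265 + fixed 57 = 322.
Compare {B, C}: transport cost 258 + fixed 84 = 342.
All other subsets cost ≥ 291. Minimum total cost: 267.

267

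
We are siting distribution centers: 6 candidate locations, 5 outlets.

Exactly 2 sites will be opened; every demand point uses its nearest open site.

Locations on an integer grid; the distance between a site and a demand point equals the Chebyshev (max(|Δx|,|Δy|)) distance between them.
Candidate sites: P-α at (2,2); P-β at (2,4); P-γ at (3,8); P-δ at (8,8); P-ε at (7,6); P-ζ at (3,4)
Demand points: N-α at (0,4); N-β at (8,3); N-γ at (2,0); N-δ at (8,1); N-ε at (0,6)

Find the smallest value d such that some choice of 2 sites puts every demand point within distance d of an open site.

5

Open {P-α, P-ε}.
  Farthest demand point is N-δ at distance 5 (to P-ε); all others are ≤ 5.
With {P-α, P-ζ} the worst case is 5.
With {P-β, P-ε} the worst case is 5.
No size-2 selection achieves below 5.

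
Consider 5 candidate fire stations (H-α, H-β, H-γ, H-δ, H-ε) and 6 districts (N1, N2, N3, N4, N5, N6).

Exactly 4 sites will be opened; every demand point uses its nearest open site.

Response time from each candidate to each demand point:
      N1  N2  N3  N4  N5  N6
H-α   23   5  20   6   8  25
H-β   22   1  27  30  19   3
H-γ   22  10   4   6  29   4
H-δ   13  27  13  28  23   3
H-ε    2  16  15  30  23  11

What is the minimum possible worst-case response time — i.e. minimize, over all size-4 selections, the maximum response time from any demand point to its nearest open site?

8

Open {H-α, H-β, H-γ, H-ε}.
  Farthest demand point is N5 at response time 8 (to H-α); all others are ≤ 8.
With {H-α, H-γ, H-δ, H-ε} the worst case is 8.
With {H-α, H-β, H-γ, H-δ} the worst case is 13.
No size-4 selection achieves below 8.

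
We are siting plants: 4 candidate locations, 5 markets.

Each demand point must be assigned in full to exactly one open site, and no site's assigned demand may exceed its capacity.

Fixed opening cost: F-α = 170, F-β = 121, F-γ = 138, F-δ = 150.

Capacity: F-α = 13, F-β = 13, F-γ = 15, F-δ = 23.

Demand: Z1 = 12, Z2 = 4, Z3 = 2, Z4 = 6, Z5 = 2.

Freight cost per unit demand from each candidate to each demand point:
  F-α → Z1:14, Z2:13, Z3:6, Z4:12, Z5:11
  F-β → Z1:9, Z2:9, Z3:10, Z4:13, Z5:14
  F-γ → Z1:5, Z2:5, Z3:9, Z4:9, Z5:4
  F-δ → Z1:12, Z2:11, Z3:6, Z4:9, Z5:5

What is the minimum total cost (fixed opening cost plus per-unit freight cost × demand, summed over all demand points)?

461

Open {F-β, F-γ}; cheapest assignment that respects the capacities:
  F-β (cap 13, load 12): Z2, Z3, Z4 — cost 4×9 + 2×10 + 6×13 = 134
  F-γ (cap 15, load 14): Z1, Z5 — cost 12×5 + 2×4 = 68
  Shipping 202, fixed 259 → total 461.
  Any other capacity-feasible assignment to {F-β, F-γ} ships for at least 202.
Compare {F-γ, F-δ}: its best feasible assignment gives total 466.
Compare {F-β, F-δ}: its best feasible assignment gives total 499.
Every other set of open sites that can feasibly serve all demand totals ≥ 466 even under its best assignment. Minimum: 461.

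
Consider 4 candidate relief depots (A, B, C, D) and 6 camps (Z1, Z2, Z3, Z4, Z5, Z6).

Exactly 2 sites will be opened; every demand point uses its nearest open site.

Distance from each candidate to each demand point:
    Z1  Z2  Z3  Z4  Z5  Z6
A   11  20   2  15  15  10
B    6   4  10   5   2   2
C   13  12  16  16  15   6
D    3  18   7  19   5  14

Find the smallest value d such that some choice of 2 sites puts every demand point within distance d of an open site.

Open {A, B}.
  Farthest demand point is Z1 at distance 6 (to B); all others are ≤ 6.
With {B, D} the worst case is 7.
With {B, C} the worst case is 10.
No size-2 selection achieves below 6.

6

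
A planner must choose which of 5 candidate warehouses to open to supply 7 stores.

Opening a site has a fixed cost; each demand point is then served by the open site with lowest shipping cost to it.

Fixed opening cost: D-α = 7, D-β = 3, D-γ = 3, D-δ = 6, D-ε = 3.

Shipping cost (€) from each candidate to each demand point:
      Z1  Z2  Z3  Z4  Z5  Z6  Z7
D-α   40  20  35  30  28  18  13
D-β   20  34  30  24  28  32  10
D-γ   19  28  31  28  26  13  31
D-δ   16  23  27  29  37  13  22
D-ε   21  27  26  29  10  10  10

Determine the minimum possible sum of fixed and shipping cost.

131

Open {D-β, D-δ, D-ε}: assign each demand point to its cheapest open site.
  Z1→D-δ 16, Z2→D-δ 23, Z3→D-ε 26, Z4→D-β 24, Z5→D-ε 10, Z6→D-ε 10, Z7→D-β 10
  shipping cost 119, fixed 12 → total 131.
Compare {D-β, D-ε}: shipping cost 127 + fixed 6 = 133.
Compare {D-δ, D-ε}: shipping cost 124 + fixed 9 = 133.
Compare {D-α, D-β, D-ε}: shipping cost 120 + fixed 13 = 133.
All other subsets cost ≥ 133. Minimum total cost: 131.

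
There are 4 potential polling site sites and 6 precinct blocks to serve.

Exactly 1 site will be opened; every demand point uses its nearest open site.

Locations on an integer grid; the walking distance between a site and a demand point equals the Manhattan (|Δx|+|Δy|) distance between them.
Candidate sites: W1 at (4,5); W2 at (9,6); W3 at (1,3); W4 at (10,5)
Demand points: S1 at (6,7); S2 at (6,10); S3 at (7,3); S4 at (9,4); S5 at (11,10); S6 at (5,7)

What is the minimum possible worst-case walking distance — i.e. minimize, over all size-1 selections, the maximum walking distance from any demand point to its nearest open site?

7

Open {W2}.
  Farthest demand point is S2 at walking distance 7 (to W2); all others are ≤ 7.
With {W4} the worst case is 9.
With {W1} the worst case is 12.
No size-1 selection achieves below 7.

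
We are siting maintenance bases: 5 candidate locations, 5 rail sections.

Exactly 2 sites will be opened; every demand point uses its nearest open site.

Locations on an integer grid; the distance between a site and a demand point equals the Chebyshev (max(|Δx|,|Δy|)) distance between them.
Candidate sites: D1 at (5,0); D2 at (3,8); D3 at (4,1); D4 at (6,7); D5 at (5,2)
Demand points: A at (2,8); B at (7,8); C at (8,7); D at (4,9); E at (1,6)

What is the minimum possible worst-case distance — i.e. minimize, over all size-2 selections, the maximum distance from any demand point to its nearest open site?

2

Open {D2, D4}.
  Farthest demand point is C at distance 2 (to D4); all others are ≤ 2.
With {D4, D5} the worst case is 4.
With {D1, D2} the worst case is 5.
No size-2 selection achieves below 2.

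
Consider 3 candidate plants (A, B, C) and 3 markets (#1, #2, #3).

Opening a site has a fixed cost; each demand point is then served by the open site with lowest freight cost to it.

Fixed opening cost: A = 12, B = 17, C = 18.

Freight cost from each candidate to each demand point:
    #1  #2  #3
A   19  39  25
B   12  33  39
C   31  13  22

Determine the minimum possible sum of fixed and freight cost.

Open {B, C}: assign each demand point to its cheapest open site.
  #1→B 12, #2→C 13, #3→C 22
  freight cost 47, fixed 35 → total 82.
Compare {C}: freight cost 66 + fixed 18 = 84.
Compare {A, C}: freight cost 54 + fixed 30 = 84.
Compare {A, B, C}: freight cost 47 + fixed 47 = 94.
All other subsets cost ≥ 84. Minimum total cost: 82.

82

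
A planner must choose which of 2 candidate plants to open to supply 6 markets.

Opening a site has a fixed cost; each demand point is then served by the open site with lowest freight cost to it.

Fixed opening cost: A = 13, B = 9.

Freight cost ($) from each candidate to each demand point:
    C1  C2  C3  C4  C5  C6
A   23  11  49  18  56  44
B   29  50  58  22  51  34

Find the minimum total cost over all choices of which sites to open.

208

Open {A, B}: assign each demand point to its cheapest open site.
  C1→A 23, C2→A 11, C3→A 49, C4→A 18, C5→B 51, C6→B 34
  freight cost 186, fixed 22 → total 208.
Compare {A}: freight cost 201 + fixed 13 = 214.
Compare {B}: freight cost 244 + fixed 9 = 253.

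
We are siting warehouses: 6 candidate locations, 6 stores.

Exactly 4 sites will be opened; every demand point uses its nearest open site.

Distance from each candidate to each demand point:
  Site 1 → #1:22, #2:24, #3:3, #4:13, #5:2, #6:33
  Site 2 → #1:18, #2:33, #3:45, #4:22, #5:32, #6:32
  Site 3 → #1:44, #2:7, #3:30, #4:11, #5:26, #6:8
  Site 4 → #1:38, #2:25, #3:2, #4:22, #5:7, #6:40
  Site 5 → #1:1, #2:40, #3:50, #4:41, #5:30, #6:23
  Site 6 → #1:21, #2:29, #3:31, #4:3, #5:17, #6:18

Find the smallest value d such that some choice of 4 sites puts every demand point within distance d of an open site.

Open {Site 1, Site 3, Site 5, Site 6}.
  Farthest demand point is #6 at distance 8 (to Site 3); all others are ≤ 8.
With {Site 3, Site 4, Site 5, Site 6} the worst case is 8.
With {Site 1, Site 2, Site 3, Site 5} the worst case is 11.
No size-4 selection achieves below 8.

8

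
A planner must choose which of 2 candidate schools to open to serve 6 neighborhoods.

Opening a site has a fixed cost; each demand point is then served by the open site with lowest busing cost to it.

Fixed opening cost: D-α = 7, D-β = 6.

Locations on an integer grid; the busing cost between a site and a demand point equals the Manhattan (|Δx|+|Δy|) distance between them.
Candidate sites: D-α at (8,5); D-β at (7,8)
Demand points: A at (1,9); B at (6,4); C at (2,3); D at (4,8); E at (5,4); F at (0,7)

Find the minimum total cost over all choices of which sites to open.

Open {D-β}: assign each demand point to its cheapest open site.
  A→D-β 7, B→D-β 5, C→D-β 10, D→D-β 3, E→D-β 6, F→D-β 8
  busing cost 39, fixed 6 → total 45.
Compare {D-α, D-β}: busing cost 33 + fixed 13 = 46.
Compare {D-α}: busing cost 43 + fixed 7 = 50.

45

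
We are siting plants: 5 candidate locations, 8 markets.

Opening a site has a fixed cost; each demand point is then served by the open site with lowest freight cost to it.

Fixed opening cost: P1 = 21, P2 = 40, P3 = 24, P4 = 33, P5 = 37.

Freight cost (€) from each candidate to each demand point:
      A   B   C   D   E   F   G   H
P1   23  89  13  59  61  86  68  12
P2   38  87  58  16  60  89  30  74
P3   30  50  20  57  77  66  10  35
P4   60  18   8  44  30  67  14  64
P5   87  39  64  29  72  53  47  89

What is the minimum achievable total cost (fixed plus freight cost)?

270

Open {P1, P4}: assign each demand point to its cheapest open site.
  A→P1 23, B→P4 18, C→P4 8, D→P4 44, E→P4 30, F→P4 67, G→P4 14, H→P1 12
  freight cost 216, fixed 54 → total 270.
Compare {P1, P4, P5}: freight cost 187 + fixed 91 = 278.
Compare {P1, P2, P4}: freight cost 188 + fixed 94 = 282.
Compare {P1, P3, P4}: freight cost 211 + fixed 78 = 289.
All other subsets cost ≥ 278. Minimum total cost: 270.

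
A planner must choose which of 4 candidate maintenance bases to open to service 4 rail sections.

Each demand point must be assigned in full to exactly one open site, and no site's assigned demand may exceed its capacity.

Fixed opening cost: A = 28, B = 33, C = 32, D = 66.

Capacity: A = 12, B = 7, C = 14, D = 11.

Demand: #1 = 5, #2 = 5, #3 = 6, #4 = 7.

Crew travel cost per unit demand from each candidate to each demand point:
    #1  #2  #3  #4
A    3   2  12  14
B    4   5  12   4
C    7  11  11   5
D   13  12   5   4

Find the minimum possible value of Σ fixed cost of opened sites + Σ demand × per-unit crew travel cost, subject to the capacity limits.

Open {A, C}; cheapest assignment that respects the capacities:
  A (cap 12, load 10): #1, #2 — cost 5×3 + 5×2 = 25
  C (cap 14, load 13): #3, #4 — cost 6×11 + 7×5 = 101
  Shipping 126, fixed 60 → total 186.
  Any other capacity-feasible assignment to {A, C} ships for at least 126.
Compare {A, B, D}: its best feasible assignment gives total 210.
Compare {A, B, C}: its best feasible assignment gives total 212.
Every other set of open sites that can feasibly serve all demand totals ≥ 210 even under its best assignment. Minimum: 186.

186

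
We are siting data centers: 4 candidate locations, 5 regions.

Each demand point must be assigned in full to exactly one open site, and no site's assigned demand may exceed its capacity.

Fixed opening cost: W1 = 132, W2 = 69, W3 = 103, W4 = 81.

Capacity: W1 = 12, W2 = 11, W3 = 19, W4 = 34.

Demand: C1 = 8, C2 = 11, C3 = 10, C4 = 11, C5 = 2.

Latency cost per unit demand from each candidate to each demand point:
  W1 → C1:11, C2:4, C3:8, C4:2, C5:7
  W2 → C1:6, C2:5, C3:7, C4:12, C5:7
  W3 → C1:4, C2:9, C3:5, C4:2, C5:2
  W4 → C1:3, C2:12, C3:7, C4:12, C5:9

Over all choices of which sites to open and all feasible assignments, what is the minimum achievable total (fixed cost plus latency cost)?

Open {W2, W3, W4}; cheapest assignment that respects the capacities:
  W2 (cap 11, load 11): C2 — cost 11×5 = 55
  W3 (cap 19, load 13): C4, C5 — cost 11×2 + 2×2 = 26
  W4 (cap 34, load 18): C1, C3 — cost 8×3 + 10×7 = 94
  Shipping 175, fixed 253 → total 428.
  Any other capacity-feasible assignment to {W2, W3, W4} ships for at least 175.
Compare {W3, W4}: its best feasible assignment gives total 436.
Compare {W2, W4}: its best feasible assignment gives total 449.
Every other set of open sites that can feasibly serve all demand totals ≥ 436 even under its best assignment. Minimum: 428.

428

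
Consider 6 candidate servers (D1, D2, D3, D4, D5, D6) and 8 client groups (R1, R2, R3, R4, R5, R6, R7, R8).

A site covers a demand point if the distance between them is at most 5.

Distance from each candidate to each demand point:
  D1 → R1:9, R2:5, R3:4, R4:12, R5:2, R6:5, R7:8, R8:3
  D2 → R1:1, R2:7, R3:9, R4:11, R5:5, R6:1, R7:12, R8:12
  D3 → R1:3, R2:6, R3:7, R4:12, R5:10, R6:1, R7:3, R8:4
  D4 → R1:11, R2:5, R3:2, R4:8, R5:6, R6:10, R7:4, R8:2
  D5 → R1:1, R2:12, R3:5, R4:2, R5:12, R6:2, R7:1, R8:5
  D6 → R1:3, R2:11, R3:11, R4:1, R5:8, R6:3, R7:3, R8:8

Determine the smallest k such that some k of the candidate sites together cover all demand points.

Coverage sets (demand points within 5 of each site):
  D1: {R2, R3, R5, R6, R8}
  D2: {R1, R5, R6}
  D3: {R1, R6, R7, R8}
  D4: {R2, R3, R7, R8}
  D5: {R1, R3, R4, R6, R7, R8}
  D6: {R1, R4, R6, R7}
No single site covers all 8 demand points.
But {D1, D5} covers everything, so the minimum is 2.

2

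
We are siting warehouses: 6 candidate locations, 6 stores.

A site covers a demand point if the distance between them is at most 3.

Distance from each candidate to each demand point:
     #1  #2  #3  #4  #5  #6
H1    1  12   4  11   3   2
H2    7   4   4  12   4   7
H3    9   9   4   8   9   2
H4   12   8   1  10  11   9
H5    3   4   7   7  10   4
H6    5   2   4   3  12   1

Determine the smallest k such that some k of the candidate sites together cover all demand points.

Coverage sets (demand points within 3 of each site):
  H1: {#1, #5, #6}
  H2: {}
  H3: {#6}
  H4: {#3}
  H5: {#1}
  H6: {#2, #4, #6}
No 2 sites suffice: every size-2 union leaves at least one demand point uncovered.
But {H1, H4, H6} covers everything, so the minimum is 3.

3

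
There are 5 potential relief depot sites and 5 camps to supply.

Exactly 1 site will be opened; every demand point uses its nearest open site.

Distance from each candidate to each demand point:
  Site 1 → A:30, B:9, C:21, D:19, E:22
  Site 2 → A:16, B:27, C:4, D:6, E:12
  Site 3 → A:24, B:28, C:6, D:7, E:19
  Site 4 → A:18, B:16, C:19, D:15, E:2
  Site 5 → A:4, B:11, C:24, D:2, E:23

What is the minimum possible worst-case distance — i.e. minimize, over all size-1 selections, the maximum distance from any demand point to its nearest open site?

19

Open {Site 4}.
  Farthest demand point is C at distance 19 (to Site 4); all others are ≤ 19.
With {Site 5} the worst case is 24.
With {Site 2} the worst case is 27.
No size-1 selection achieves below 19.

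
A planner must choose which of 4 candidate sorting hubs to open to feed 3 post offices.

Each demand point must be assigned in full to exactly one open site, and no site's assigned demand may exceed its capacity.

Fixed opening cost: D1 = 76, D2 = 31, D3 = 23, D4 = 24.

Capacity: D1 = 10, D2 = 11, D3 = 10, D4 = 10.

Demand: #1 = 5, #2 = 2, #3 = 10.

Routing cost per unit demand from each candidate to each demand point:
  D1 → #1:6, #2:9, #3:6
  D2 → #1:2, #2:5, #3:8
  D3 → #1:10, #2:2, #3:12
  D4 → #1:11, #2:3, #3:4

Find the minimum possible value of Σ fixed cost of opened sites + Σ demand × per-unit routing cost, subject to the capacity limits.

115

Open {D2, D4}; cheapest assignment that respects the capacities:
  D2 (cap 11, load 7): #1, #2 — cost 5×2 + 2×5 = 20
  D4 (cap 10, load 10): #3 — cost 10×4 = 40
  Shipping 60, fixed 55 → total 115.
  Any other capacity-feasible assignment to {D2, D4} ships for at least 60.
Compare {D2, D3, D4}: its best feasible assignment gives total 132.
Compare {D3, D4}: its best feasible assignment gives total 141.
Every other set of open sites that can feasibly serve all demand totals ≥ 132 even under its best assignment. Minimum: 115.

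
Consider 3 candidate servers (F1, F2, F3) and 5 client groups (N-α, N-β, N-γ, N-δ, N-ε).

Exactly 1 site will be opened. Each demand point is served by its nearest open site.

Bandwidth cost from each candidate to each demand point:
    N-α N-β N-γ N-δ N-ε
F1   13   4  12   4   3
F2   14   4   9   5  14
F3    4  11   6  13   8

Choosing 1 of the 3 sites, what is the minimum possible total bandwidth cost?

Open {F1}.
  N-α→F1 13, N-β→F1 4, N-γ→F1 12, N-δ→F1 4, N-ε→F1 3  ⇒ total 36.
Compare {F3}: total 42.
Compare {F2}: total 46.

36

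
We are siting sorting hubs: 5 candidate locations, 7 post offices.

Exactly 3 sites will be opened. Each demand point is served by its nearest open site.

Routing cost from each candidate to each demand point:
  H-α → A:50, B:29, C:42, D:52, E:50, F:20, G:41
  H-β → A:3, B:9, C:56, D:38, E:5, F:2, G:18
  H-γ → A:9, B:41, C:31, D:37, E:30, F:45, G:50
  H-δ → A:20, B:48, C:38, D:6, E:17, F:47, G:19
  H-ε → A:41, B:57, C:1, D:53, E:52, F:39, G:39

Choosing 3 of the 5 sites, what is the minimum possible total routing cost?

Open {H-β, H-δ, H-ε}.
  A→H-β 3, B→H-β 9, C→H-ε 1, D→H-δ 6, E→H-β 5, F→H-β 2, G→H-β 18  ⇒ total 44.
Compare {H-β, H-γ, H-δ}: total 74.
Compare {H-β, H-γ, H-ε}: total 75.
No size-3 selection does better; minimum is 44.

44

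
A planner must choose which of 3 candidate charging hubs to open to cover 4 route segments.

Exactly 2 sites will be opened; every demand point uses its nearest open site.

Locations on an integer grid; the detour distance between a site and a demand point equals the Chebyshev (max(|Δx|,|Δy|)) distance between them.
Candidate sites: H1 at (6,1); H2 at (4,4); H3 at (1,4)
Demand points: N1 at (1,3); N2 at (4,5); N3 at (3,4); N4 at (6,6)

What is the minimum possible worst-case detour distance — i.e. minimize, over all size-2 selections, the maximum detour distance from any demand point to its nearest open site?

2

Open {H2, H3}.
  Farthest demand point is N4 at detour distance 2 (to H2); all others are ≤ 2.
With {H1, H2} the worst case is 3.
With {H1, H3} the worst case is 5.
No size-2 selection achieves below 2.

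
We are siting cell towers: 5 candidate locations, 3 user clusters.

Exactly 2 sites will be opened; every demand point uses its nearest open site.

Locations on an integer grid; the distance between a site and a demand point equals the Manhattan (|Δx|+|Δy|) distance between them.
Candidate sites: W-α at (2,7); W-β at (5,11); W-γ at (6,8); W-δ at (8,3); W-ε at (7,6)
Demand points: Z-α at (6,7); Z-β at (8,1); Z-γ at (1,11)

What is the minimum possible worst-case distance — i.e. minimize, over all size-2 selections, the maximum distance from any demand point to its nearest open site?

Open {W-α, W-δ}.
  Farthest demand point is Z-γ at distance 5 (to W-α); all others are ≤ 5.
With {W-β, W-δ} the worst case is 5.
With {W-α, W-ε} the worst case is 6.
No size-2 selection achieves below 5.

5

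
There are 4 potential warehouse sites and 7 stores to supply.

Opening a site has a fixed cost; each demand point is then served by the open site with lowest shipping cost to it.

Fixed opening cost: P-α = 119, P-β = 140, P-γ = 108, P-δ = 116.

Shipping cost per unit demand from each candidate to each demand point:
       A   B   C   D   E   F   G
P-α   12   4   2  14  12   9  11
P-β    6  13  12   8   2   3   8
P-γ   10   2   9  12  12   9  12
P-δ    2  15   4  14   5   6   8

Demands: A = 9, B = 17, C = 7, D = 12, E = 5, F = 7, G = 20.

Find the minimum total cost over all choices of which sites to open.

675

Open {P-γ, P-δ}: assign each demand point to its cheapest open site.
  A→P-δ 9×2=18, B→P-γ 17×2=34, C→P-δ 7×4=28, D→P-γ 12×12=144, E→P-δ 5×5=25, F→P-δ 7×6=42, G→P-δ 20×8=160
  shipping cost 451, fixed 224 → total 675.
Compare {P-α, P-β}: shipping cost 423 + fixed 259 = 682.
Compare {P-β, P-γ}: shipping cost 438 + fixed 248 = 686.
Compare {P-α, P-δ}: shipping cost 495 + fixed 235 = 730.
All other subsets cost ≥ 682. Minimum total cost: 675.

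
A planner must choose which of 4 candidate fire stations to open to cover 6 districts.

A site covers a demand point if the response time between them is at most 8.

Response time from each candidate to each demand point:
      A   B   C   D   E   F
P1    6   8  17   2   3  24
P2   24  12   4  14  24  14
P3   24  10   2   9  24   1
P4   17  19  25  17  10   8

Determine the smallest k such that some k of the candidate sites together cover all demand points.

Coverage sets (demand points within 8 of each site):
  P1: {A, B, D, E}
  P2: {C}
  P3: {C, F}
  P4: {F}
No single site covers all 6 demand points.
But {P1, P3} covers everything, so the minimum is 2.

2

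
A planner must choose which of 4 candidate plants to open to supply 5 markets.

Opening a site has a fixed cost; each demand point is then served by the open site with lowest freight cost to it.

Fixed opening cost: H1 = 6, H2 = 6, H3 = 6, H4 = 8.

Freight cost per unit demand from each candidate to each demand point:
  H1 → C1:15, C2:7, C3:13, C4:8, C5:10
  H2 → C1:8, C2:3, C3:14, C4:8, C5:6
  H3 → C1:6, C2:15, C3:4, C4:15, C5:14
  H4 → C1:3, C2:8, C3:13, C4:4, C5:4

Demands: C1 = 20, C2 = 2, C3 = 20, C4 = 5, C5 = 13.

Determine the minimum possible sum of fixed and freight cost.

Open {H2, H3, H4}: assign each demand point to its cheapest open site.
  C1→H4 20×3=60, C2→H2 2×3=6, C3→H3 20×4=80, C4→H4 5×4=20, C5→H4 13×4=52
  freight cost 218, fixed 20 → total 238.
Compare {H3, H4}: freight cost 228 + fixed 14 = 242.
Compare {H1, H2, H3, H4}: freight cost 218 + fixed 26 = 244.
Compare {H1, H3, H4}: freight cost 226 + fixed 20 = 246.
All other subsets cost ≥ 242. Minimum total cost: 238.

238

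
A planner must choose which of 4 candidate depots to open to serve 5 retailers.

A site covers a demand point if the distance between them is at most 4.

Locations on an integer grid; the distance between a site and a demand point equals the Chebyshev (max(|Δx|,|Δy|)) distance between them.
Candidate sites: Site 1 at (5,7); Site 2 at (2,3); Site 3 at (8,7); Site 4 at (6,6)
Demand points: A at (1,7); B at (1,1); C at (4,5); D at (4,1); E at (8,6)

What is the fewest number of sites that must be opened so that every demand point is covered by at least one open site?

2

Coverage sets (demand points within 4 of each site):
  Site 1: {A, C, E}
  Site 2: {A, B, C, D}
  Site 3: {C, E}
  Site 4: {C, E}
No single site covers all 5 demand points.
But {Site 1, Site 2} covers everything, so the minimum is 2.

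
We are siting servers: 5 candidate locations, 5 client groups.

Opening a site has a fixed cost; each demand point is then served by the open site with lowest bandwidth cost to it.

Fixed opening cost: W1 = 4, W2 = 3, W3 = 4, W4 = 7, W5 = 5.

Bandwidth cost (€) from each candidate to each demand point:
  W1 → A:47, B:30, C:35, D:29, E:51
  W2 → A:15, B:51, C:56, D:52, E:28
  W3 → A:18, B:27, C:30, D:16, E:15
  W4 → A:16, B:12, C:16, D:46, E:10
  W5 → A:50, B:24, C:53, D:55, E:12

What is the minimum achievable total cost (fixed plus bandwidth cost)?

Open {W3, W4}: assign each demand point to its cheapest open site.
  A→W4 16, B→W4 12, C→W4 16, D→W3 16, E→W4 10
  bandwidth cost 70, fixed 11 → total 81.
Compare {W2, W3, W4}: bandwidth cost 69 + fixed 14 = 83.
Compare {W1, W3, W4}: bandwidth cost 70 + fixed 15 = 85.
Compare {W3, W4, W5}: bandwidth cost 70 + fixed 16 = 86.
All other subsets cost ≥ 83. Minimum total cost: 81.

81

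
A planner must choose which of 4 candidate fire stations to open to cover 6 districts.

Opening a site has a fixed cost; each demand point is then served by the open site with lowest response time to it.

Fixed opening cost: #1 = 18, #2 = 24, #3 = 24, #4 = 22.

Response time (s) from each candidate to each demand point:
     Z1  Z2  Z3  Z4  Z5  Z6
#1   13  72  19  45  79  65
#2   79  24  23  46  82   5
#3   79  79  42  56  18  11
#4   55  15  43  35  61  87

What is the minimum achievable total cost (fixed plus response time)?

Open {#1, #3, #4}: assign each demand point to its cheapest open site.
  Z1→#1 13, Z2→#4 15, Z3→#1 19, Z4→#4 35, Z5→#3 18, Z6→#3 11
  response time 111, fixed 64 → total 175.
Compare {#1, #2, #3}: response time 124 + fixed 66 = 190.
Compare {#1, #2, #3, #4}: response time 105 + fixed 88 = 193.
Compare {#1, #2, #4}: response time 148 + fixed 64 = 212.
All other subsets cost ≥ 190. Minimum total cost: 175.

175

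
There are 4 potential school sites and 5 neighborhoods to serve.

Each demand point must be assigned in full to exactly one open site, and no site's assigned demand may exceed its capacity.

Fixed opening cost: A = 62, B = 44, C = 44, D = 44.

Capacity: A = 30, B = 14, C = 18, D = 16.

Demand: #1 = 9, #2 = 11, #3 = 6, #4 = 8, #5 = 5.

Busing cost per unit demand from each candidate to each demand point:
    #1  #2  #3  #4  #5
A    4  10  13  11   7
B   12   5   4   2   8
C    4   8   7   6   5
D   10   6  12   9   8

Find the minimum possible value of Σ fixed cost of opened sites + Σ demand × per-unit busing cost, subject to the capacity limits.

299

Open {B, C, D}; cheapest assignment that respects the capacities:
  B (cap 14, load 14): #3, #4 — cost 6×4 + 8×2 = 40
  C (cap 18, load 14): #1, #5 — cost 9×4 + 5×5 = 61
  D (cap 16, load 11): #2 — cost 11×6 = 66
  Shipping 167, fixed 132 → total 299.
  Any other capacity-feasible assignment to {B, C, D} ships for at least 167.
Compare {A, B}: its best feasible assignment gives total 327.
Compare {A, B, D}: its best feasible assignment gives total 327.
Every other set of open sites that can feasibly serve all demand totals ≥ 327 even under its best assignment. Minimum: 299.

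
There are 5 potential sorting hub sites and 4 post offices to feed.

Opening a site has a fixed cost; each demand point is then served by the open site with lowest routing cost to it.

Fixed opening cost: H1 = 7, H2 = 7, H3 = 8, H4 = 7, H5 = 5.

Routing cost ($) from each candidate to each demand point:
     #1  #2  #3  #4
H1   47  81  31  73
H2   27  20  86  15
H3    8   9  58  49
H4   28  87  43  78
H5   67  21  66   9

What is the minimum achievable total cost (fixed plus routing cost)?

77

Open {H1, H3, H5}: assign each demand point to its cheapest open site.
  #1→H3 8, #2→H3 9, #3→H1 31, #4→H5 9
  routing cost 57, fixed 20 → total 77.
Compare {H1, H2, H3, H5}: routing cost 57 + fixed 27 = 84.
Compare {H1, H3, H4, H5}: routing cost 57 + fixed 27 = 84.
Compare {H1, H2, H3}: routing cost 63 + fixed 22 = 85.
All other subsets cost ≥ 84. Minimum total cost: 77.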